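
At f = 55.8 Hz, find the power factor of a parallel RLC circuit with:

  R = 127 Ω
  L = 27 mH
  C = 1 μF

Step 1 — Angular frequency: ω = 2π·f = 2π·55.8 = 350.6 rad/s.
Step 2 — Component impedances:
  R: Z = R = 127 Ω
  L: Z = jωL = j·350.6·0.027 = 0 + j9.466 Ω
  C: Z = 1/(jωC) = -j/(ω·C) = 0 - j2852 Ω
Step 3 — Parallel combination: 1/Z_total = 1/R + 1/L + 1/C; Z_total = 0.7063 + j9.445 Ω = 9.471∠85.7° Ω.
Step 4 — Power factor: PF = cos(φ) = Re(Z)/|Z| = 0.7063/9.471 = 0.07458.
Step 5 — Type: Im(Z) = 9.445 ⇒ lagging (phase φ = 85.7°).

PF = 0.07458 (lagging, φ = 85.7°)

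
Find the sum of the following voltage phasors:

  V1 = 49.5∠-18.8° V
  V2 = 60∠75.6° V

Step 1 — Convert each phasor to rectangular form:
  V1 = 49.5·(cos(-18.8°) + j·sin(-18.8°)) = 46.86 - j15.95 V
  V2 = 60·(cos(75.6°) + j·sin(75.6°)) = 14.92 + j58.11 V
Step 2 — Sum components: V_total = 61.78 + j42.16 V.
Step 3 — Convert to polar: |V_total| = 74.8 V, ∠V_total = 34.3°.

V_total = 74.8∠34.3° V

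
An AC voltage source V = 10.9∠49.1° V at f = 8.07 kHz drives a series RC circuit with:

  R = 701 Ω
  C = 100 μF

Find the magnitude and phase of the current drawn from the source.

Step 1 — Angular frequency: ω = 2π·f = 2π·8070 = 5.071e+04 rad/s.
Step 2 — Component impedances:
  R: Z = R = 701 Ω
  C: Z = 1/(jωC) = -j/(ω·C) = 0 - j0.1972 Ω
Step 3 — Series combination: Z_total = R + C = 701 - j0.1972 Ω = 701∠-0.0° Ω.
Step 4 — Source phasor: V = 10.9∠49.1° V = 7.137 + j8.239 V.
Step 5 — Ohm's law: I = V / Z_total = (7.137 + j8.239) / (701 - j0.1972) = 0.01018 + j0.01176 A.
Step 6 — Convert to polar: |I| = 0.01555 A, ∠I = 49.1°.

I = 0.01555∠49.1° A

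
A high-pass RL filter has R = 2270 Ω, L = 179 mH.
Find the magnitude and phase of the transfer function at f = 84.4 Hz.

Step 1 — Angular frequency: ω = 2π·84.4 = 530.3 rad/s.
Step 2 — Transfer function: H(jω) = jωL/(R + jωL).
Step 3 — Numerator jωL = j·94.92; denominator R + jωL = 2270 + j94.92.
Step 4 — H = 0.001746 + j0.04174.
Step 5 — Magnitude: |H| = 0.04178 (-27.6 dB); phase: φ = 87.6°.

|H| = 0.04178 (-27.6 dB), φ = 87.6°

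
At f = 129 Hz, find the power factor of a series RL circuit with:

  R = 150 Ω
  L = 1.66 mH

Step 1 — Angular frequency: ω = 2π·f = 2π·129 = 810.5 rad/s.
Step 2 — Component impedances:
  R: Z = R = 150 Ω
  L: Z = jωL = j·810.5·0.00166 = 0 + j1.345 Ω
Step 3 — Series combination: Z_total = R + L = 150 + j1.345 Ω = 150∠0.5° Ω.
Step 4 — Power factor: PF = cos(φ) = Re(Z)/|Z| = 150/150 = 1.
Step 5 — Type: Im(Z) = 1.345 ⇒ lagging (phase φ = 0.5°).

PF = 1 (lagging, φ = 0.5°)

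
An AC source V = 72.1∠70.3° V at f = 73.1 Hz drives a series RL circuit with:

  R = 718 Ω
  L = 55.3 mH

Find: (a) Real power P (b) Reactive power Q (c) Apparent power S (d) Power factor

Step 1 — Angular frequency: ω = 2π·f = 2π·73.1 = 459.3 rad/s.
Step 2 — Component impedances:
  R: Z = R = 718 Ω
  L: Z = jωL = j·459.3·0.0553 = 0 + j25.4 Ω
Step 3 — Series combination: Z_total = R + L = 718 + j25.4 Ω = 718.4∠2.0° Ω.
Step 4 — Source phasor: V = 72.1∠70.3° V = 24.3 + j67.88 V.
Step 5 — Current: I = V / Z = 0.03715 + j0.09323 A = 0.1004∠68.3° A.
Step 6 — Complex power: S = V·I* = 7.231 + j0.2558 VA.
Step 7 — Real power: P = Re(S) = 7.231 W.
Step 8 — Reactive power: Q = Im(S) = 0.2558 VAR.
Step 9 — Apparent power: |S| = 7.236 VA.
Step 10 — Power factor: PF = P/|S| = 0.9994 (lagging).

(a) P = 7.231 W  (b) Q = 0.2558 VAR  (c) S = 7.236 VA  (d) PF = 0.9994 (lagging)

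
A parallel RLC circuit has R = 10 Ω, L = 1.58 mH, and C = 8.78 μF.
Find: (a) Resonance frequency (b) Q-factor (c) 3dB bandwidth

Step 1 — Resonance: ω₀ = 1/√(LC) = 1/√(0.00158·8.78e-06) = 8490 rad/s.
Step 2 — f₀ = ω₀/(2π) = 1351 Hz.
Step 3 — Parallel Q: Q = R/(ω₀L) = 10/(8490·0.00158) = 0.7455.
Step 4 — Bandwidth: Δω = ω₀/Q = 1.139e+04 rad/s; BW = Δω/(2π) = 1813 Hz.

(a) f₀ = 1351 Hz  (b) Q = 0.7455  (c) BW = 1813 Hz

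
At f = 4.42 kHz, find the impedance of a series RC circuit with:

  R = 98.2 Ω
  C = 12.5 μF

Step 1 — Angular frequency: ω = 2π·f = 2π·4420 = 2.777e+04 rad/s.
Step 2 — Component impedances:
  R: Z = R = 98.2 Ω
  C: Z = 1/(jωC) = -j/(ω·C) = 0 - j2.881 Ω
Step 3 — Series combination: Z_total = R + C = 98.2 - j2.881 Ω = 98.24∠-1.7° Ω.

Z = 98.2 - j2.881 Ω = 98.24∠-1.7° Ω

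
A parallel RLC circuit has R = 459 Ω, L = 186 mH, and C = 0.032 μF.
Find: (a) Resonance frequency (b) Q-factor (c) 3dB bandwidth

Step 1 — Resonance: ω₀ = 1/√(LC) = 1/√(0.186·3.2e-08) = 1.296e+04 rad/s.
Step 2 — f₀ = ω₀/(2π) = 2063 Hz.
Step 3 — Parallel Q: Q = R/(ω₀L) = 459/(1.296e+04·0.186) = 0.1904.
Step 4 — Bandwidth: Δω = ω₀/Q = 6.808e+04 rad/s; BW = Δω/(2π) = 1.084e+04 Hz.

(a) f₀ = 2063 Hz  (b) Q = 0.1904  (c) BW = 1.084e+04 Hz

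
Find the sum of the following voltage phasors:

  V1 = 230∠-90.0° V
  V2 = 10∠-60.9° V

Step 1 — Convert each phasor to rectangular form:
  V1 = 230·(cos(-90.0°) + j·sin(-90.0°)) = 0 - j230 V
  V2 = 10·(cos(-60.9°) + j·sin(-60.9°)) = 4.863 - j8.738 V
Step 2 — Sum components: V_total = 4.863 - j238.7 V.
Step 3 — Convert to polar: |V_total| = 238.8 V, ∠V_total = -88.8°.

V_total = 238.8∠-88.8° V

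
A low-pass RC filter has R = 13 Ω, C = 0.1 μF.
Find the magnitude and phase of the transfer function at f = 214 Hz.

Step 1 — Angular frequency: ω = 2π·214 = 1345 rad/s.
Step 2 — Transfer function: H(jω) = 1/(1 + jωRC).
Step 3 — Denominator: 1 + jωRC = 1 + j·1345·13·1e-07 = 1 + j0.001748.
Step 4 — H = 1 - j0.001748.
Step 5 — Magnitude: |H| = 1 (-0.0 dB); phase: φ = -0.1°.

|H| = 1 (-0.0 dB), φ = -0.1°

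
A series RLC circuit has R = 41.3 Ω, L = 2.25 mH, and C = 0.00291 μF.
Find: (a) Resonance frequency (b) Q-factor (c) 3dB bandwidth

Step 1 — Resonance: ω₀ = 1/√(LC) = 1/√(0.00225·2.91e-09) = 3.908e+05 rad/s.
Step 2 — f₀ = ω₀/(2π) = 6.22e+04 Hz.
Step 3 — Series Q: Q = ω₀L/R = 3.908e+05·0.00225/41.3 = 21.29.
Step 4 — Bandwidth: Δω = ω₀/Q = 1.836e+04 rad/s; BW = Δω/(2π) = 2921 Hz.

(a) f₀ = 6.22e+04 Hz  (b) Q = 21.29  (c) BW = 2921 Hz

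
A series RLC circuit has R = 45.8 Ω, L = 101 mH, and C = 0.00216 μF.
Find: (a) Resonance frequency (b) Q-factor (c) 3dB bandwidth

Step 1 — Resonance: ω₀ = 1/√(LC) = 1/√(0.101·2.16e-09) = 6.77e+04 rad/s.
Step 2 — f₀ = ω₀/(2π) = 1.078e+04 Hz.
Step 3 — Series Q: Q = ω₀L/R = 6.77e+04·0.101/45.8 = 149.3.
Step 4 — Bandwidth: Δω = ω₀/Q = 453.5 rad/s; BW = Δω/(2π) = 72.17 Hz.

(a) f₀ = 1.078e+04 Hz  (b) Q = 149.3  (c) BW = 72.17 Hz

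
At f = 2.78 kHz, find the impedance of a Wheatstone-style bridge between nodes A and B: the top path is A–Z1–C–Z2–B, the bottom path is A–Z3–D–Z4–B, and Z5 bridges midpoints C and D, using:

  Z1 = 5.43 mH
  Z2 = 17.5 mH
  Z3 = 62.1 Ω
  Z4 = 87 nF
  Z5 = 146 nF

Step 1 — Angular frequency: ω = 2π·f = 2π·2780 = 1.747e+04 rad/s.
Step 2 — Component impedances:
  Z1: Z = jωL = j·1.747e+04·0.00543 = 0 + j94.85 Ω
  Z2: Z = jωL = j·1.747e+04·0.0175 = 0 + j305.7 Ω
  Z3: Z = R = 62.1 Ω
  Z4: Z = 1/(jωC) = -j/(ω·C) = 0 - j658 Ω
  Z5: Z = 1/(jωC) = -j/(ω·C) = 0 - j392.1 Ω
Step 3 — Bridge requires nodal analysis (the Z5 bridge couples midpoints C and D, so the two paths cannot be reduced to a simple series/parallel combination). Setting node B to ground and injecting 1 A at node A, the 3-node admittance system at A, C, D solves to V_A = Z_AB = 336.2 + j1017 Ω = 1071∠71.7° Ω.

Z = 336.2 + j1017 Ω = 1071∠71.7° Ω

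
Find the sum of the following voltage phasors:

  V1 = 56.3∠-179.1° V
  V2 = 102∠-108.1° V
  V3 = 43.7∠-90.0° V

Step 1 — Convert each phasor to rectangular form:
  V1 = 56.3·(cos(-179.1°) + j·sin(-179.1°)) = -56.29 - j0.8843 V
  V2 = 102·(cos(-108.1°) + j·sin(-108.1°)) = -31.69 - j96.95 V
  V3 = 43.7·(cos(-90.0°) + j·sin(-90.0°)) = 0 - j43.7 V
Step 2 — Sum components: V_total = -87.98 - j141.5 V.
Step 3 — Convert to polar: |V_total| = 166.7 V, ∠V_total = -121.9°.

V_total = 166.7∠-121.9° V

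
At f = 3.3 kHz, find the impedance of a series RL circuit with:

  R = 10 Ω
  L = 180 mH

Step 1 — Angular frequency: ω = 2π·f = 2π·3300 = 2.073e+04 rad/s.
Step 2 — Component impedances:
  R: Z = R = 10 Ω
  L: Z = jωL = j·2.073e+04·0.18 = 0 + j3732 Ω
Step 3 — Series combination: Z_total = R + L = 10 + j3732 Ω = 3732∠89.8° Ω.

Z = 10 + j3732 Ω = 3732∠89.8° Ω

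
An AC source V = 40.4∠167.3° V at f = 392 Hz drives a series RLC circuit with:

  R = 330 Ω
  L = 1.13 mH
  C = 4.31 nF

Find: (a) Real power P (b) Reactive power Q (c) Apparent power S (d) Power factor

Step 1 — Angular frequency: ω = 2π·f = 2π·392 = 2463 rad/s.
Step 2 — Component impedances:
  R: Z = R = 330 Ω
  L: Z = jωL = j·2463·0.00113 = 0 + j2.783 Ω
  C: Z = 1/(jωC) = -j/(ω·C) = 0 - j9.42e+04 Ω
Step 3 — Series combination: Z_total = R + L + C = 330 - j9.42e+04 Ω = 9.42e+04∠-89.8° Ω.
Step 4 — Source phasor: V = 40.4∠167.3° V = -39.41 + j8.882 V.
Step 5 — Current: I = V / Z = -9.575e-05 - j0.0004181 A = 0.0004289∠-102.9° A.
Step 6 — Complex power: S = V·I* = 6.07e-05 - j0.01733 VA.
Step 7 — Real power: P = Re(S) = 6.07e-05 W.
Step 8 — Reactive power: Q = Im(S) = -0.01733 VAR.
Step 9 — Apparent power: |S| = 0.01733 VA.
Step 10 — Power factor: PF = P/|S| = 0.003503 (leading).

(a) P = 6.07e-05 W  (b) Q = -0.01733 VAR  (c) S = 0.01733 VA  (d) PF = 0.003503 (leading)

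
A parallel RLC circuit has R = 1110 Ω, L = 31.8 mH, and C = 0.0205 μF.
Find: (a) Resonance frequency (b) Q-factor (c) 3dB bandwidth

Step 1 — Resonance: ω₀ = 1/√(LC) = 1/√(0.0318·2.05e-08) = 3.917e+04 rad/s.
Step 2 — f₀ = ω₀/(2π) = 6233 Hz.
Step 3 — Parallel Q: Q = R/(ω₀L) = 1110/(3.917e+04·0.0318) = 0.8912.
Step 4 — Bandwidth: Δω = ω₀/Q = 4.395e+04 rad/s; BW = Δω/(2π) = 6994 Hz.

(a) f₀ = 6233 Hz  (b) Q = 0.8912  (c) BW = 6994 Hz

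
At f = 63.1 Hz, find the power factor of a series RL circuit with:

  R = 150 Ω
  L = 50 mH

Step 1 — Angular frequency: ω = 2π·f = 2π·63.1 = 396.5 rad/s.
Step 2 — Component impedances:
  R: Z = R = 150 Ω
  L: Z = jωL = j·396.5·0.05 = 0 + j19.82 Ω
Step 3 — Series combination: Z_total = R + L = 150 + j19.82 Ω = 151.3∠7.5° Ω.
Step 4 — Power factor: PF = cos(φ) = Re(Z)/|Z| = 150/151.3 = 0.9914.
Step 5 — Type: Im(Z) = 19.82 ⇒ lagging (phase φ = 7.5°).

PF = 0.9914 (lagging, φ = 7.5°)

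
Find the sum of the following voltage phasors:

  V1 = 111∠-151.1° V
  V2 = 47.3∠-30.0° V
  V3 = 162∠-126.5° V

Step 1 — Convert each phasor to rectangular form:
  V1 = 111·(cos(-151.1°) + j·sin(-151.1°)) = -97.18 - j53.64 V
  V2 = 47.3·(cos(-30.0°) + j·sin(-30.0°)) = 40.96 - j23.65 V
  V3 = 162·(cos(-126.5°) + j·sin(-126.5°)) = -96.36 - j130.2 V
Step 2 — Sum components: V_total = -152.6 - j207.5 V.
Step 3 — Convert to polar: |V_total| = 257.6 V, ∠V_total = -126.3°.

V_total = 257.6∠-126.3° V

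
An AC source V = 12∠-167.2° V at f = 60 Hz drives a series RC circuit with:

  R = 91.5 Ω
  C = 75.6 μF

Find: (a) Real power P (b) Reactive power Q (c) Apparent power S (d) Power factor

Step 1 — Angular frequency: ω = 2π·f = 2π·60 = 377 rad/s.
Step 2 — Component impedances:
  R: Z = R = 91.5 Ω
  C: Z = 1/(jωC) = -j/(ω·C) = 0 - j35.09 Ω
Step 3 — Series combination: Z_total = R + C = 91.5 - j35.09 Ω = 98∠-21.0° Ω.
Step 4 — Source phasor: V = 12∠-167.2° V = -11.7 - j2.659 V.
Step 5 — Current: I = V / Z = -0.1018 - j0.06808 A = 0.1225∠-146.2° A.
Step 6 — Complex power: S = V·I* = 1.372 - j0.5261 VA.
Step 7 — Real power: P = Re(S) = 1.372 W.
Step 8 — Reactive power: Q = Im(S) = -0.5261 VAR.
Step 9 — Apparent power: |S| = 1.469 VA.
Step 10 — Power factor: PF = P/|S| = 0.9337 (leading).

(a) P = 1.372 W  (b) Q = -0.5261 VAR  (c) S = 1.469 VA  (d) PF = 0.9337 (leading)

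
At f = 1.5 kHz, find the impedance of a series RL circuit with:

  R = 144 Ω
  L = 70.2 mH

Step 1 — Angular frequency: ω = 2π·f = 2π·1500 = 9425 rad/s.
Step 2 — Component impedances:
  R: Z = R = 144 Ω
  L: Z = jωL = j·9425·0.0702 = 0 + j661.6 Ω
Step 3 — Series combination: Z_total = R + L = 144 + j661.6 Ω = 677.1∠77.7° Ω.

Z = 144 + j661.6 Ω = 677.1∠77.7° Ω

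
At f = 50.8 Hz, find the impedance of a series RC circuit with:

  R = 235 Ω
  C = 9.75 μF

Step 1 — Angular frequency: ω = 2π·f = 2π·50.8 = 319.2 rad/s.
Step 2 — Component impedances:
  R: Z = R = 235 Ω
  C: Z = 1/(jωC) = -j/(ω·C) = 0 - j321.3 Ω
Step 3 — Series combination: Z_total = R + C = 235 - j321.3 Ω = 398.1∠-53.8° Ω.

Z = 235 - j321.3 Ω = 398.1∠-53.8° Ω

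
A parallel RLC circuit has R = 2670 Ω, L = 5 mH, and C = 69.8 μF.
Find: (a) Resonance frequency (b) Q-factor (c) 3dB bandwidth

Step 1 — Resonance: ω₀ = 1/√(LC) = 1/√(0.005·6.98e-05) = 1693 rad/s.
Step 2 — f₀ = ω₀/(2π) = 269.4 Hz.
Step 3 — Parallel Q: Q = R/(ω₀L) = 2670/(1693·0.005) = 315.5.
Step 4 — Bandwidth: Δω = ω₀/Q = 5.366 rad/s; BW = Δω/(2π) = 0.854 Hz.

(a) f₀ = 269.4 Hz  (b) Q = 315.5  (c) BW = 0.854 Hz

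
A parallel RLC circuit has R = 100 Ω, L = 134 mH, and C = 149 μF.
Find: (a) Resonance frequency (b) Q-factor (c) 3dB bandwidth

Step 1 — Resonance: ω₀ = 1/√(LC) = 1/√(0.134·0.000149) = 223.8 rad/s.
Step 2 — f₀ = ω₀/(2π) = 35.62 Hz.
Step 3 — Parallel Q: Q = R/(ω₀L) = 100/(223.8·0.134) = 3.335.
Step 4 — Bandwidth: Δω = ω₀/Q = 67.11 rad/s; BW = Δω/(2π) = 10.68 Hz.

(a) f₀ = 35.62 Hz  (b) Q = 3.335  (c) BW = 10.68 Hz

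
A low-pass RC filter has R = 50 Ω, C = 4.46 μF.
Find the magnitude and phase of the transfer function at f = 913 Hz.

Step 1 — Angular frequency: ω = 2π·913 = 5737 rad/s.
Step 2 — Transfer function: H(jω) = 1/(1 + jωRC).
Step 3 — Denominator: 1 + jωRC = 1 + j·5737·50·4.46e-06 = 1 + j1.279.
Step 4 — H = 0.3793 - j0.4852.
Step 5 — Magnitude: |H| = 0.6159 (-4.2 dB); phase: φ = -52.0°.

|H| = 0.6159 (-4.2 dB), φ = -52.0°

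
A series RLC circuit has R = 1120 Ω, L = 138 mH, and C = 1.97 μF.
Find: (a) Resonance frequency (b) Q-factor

Step 1 — Resonance condition Im(Z)=0 gives ω₀ = 1/√(LC).
Step 2 — ω₀ = 1/√(0.138·1.97e-06) = 1918 rad/s.
Step 3 — f₀ = ω₀/(2π) = 305.2 Hz.
Step 4 — Series Q: Q = ω₀L/R = 1918·0.138/1120 = 0.2363.

(a) f₀ = 305.2 Hz  (b) Q = 0.2363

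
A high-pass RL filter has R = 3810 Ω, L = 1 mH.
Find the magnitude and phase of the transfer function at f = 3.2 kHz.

Step 1 — Angular frequency: ω = 2π·3200 = 2.011e+04 rad/s.
Step 2 — Transfer function: H(jω) = jωL/(R + jωL).
Step 3 — Numerator jωL = j·20.11; denominator R + jωL = 3810 + j20.11.
Step 4 — H = 2.785e-05 + j0.005277.
Step 5 — Magnitude: |H| = 0.005277 (-45.6 dB); phase: φ = 89.7°.

|H| = 0.005277 (-45.6 dB), φ = 89.7°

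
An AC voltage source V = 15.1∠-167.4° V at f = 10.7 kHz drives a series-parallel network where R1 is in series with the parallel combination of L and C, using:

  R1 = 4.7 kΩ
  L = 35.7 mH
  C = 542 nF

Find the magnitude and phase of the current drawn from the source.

Step 1 — Angular frequency: ω = 2π·f = 2π·1.07e+04 = 6.723e+04 rad/s.
Step 2 — Component impedances:
  R1: Z = R = 4700 Ω
  L: Z = jωL = j·6.723e+04·0.0357 = 0 + j2400 Ω
  C: Z = 1/(jωC) = -j/(ω·C) = 0 - j27.44 Ω
Step 3 — Parallel branch: L || C = 1/(1/L + 1/C) = 0 - j27.76 Ω.
Step 4 — Series with R1: Z_total = R1 + (L || C) = 4700 - j27.76 Ω = 4700∠-0.3° Ω.
Step 5 — Source phasor: V = 15.1∠-167.4° V = -14.74 - j3.294 V.
Step 6 — Ohm's law: I = V / Z_total = (-14.74 - j3.294) / (4700 - j27.76) = -0.003131 - j0.0007193 A.
Step 7 — Convert to polar: |I| = 0.003213 A, ∠I = -167.1°.

I = 0.003213∠-167.1° A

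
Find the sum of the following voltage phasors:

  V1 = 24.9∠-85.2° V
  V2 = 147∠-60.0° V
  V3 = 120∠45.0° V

Step 1 — Convert each phasor to rectangular form:
  V1 = 24.9·(cos(-85.2°) + j·sin(-85.2°)) = 2.084 - j24.81 V
  V2 = 147·(cos(-60.0°) + j·sin(-60.0°)) = 73.5 - j127.3 V
  V3 = 120·(cos(45.0°) + j·sin(45.0°)) = 84.85 + j84.85 V
Step 2 — Sum components: V_total = 160.4 - j67.27 V.
Step 3 — Convert to polar: |V_total| = 174 V, ∠V_total = -22.7°.

V_total = 174∠-22.7° V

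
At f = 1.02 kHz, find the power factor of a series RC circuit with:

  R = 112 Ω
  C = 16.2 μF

Step 1 — Angular frequency: ω = 2π·f = 2π·1020 = 6409 rad/s.
Step 2 — Component impedances:
  R: Z = R = 112 Ω
  C: Z = 1/(jωC) = -j/(ω·C) = 0 - j9.632 Ω
Step 3 — Series combination: Z_total = R + C = 112 - j9.632 Ω = 112.4∠-4.9° Ω.
Step 4 — Power factor: PF = cos(φ) = Re(Z)/|Z| = 112/112.413 = 0.9963.
Step 5 — Type: Im(Z) = -9.632 ⇒ leading (phase φ = -4.9°).

PF = 0.9963 (leading, φ = -4.9°)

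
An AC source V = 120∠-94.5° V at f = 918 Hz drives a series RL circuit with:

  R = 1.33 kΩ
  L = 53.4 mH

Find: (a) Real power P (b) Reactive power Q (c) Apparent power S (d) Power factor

Step 1 — Angular frequency: ω = 2π·f = 2π·918 = 5768 rad/s.
Step 2 — Component impedances:
  R: Z = R = 1330 Ω
  L: Z = jωL = j·5768·0.0534 = 0 + j308 Ω
Step 3 — Series combination: Z_total = R + L = 1330 + j308 Ω = 1365∠13.0° Ω.
Step 4 — Source phasor: V = 120∠-94.5° V = -9.415 - j119.6 V.
Step 5 — Current: I = V / Z = -0.02649 - j0.08381 A = 0.0879∠-107.5° A.
Step 6 — Complex power: S = V·I* = 10.28 + j2.38 VA.
Step 7 — Real power: P = Re(S) = 10.28 W.
Step 8 — Reactive power: Q = Im(S) = 2.38 VAR.
Step 9 — Apparent power: |S| = 10.55 VA.
Step 10 — Power factor: PF = P/|S| = 0.9742 (lagging).

(a) P = 10.28 W  (b) Q = 2.38 VAR  (c) S = 10.55 VA  (d) PF = 0.9742 (lagging)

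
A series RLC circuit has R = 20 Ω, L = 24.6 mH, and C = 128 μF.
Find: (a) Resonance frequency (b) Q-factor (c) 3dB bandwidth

Step 1 — Resonance: ω₀ = 1/√(LC) = 1/√(0.0246·0.000128) = 563.5 rad/s.
Step 2 — f₀ = ω₀/(2π) = 89.69 Hz.
Step 3 — Series Q: Q = ω₀L/R = 563.5·0.0246/20 = 0.6932.
Step 4 — Bandwidth: Δω = ω₀/Q = 813 rad/s; BW = Δω/(2π) = 129.4 Hz.

(a) f₀ = 89.69 Hz  (b) Q = 0.6932  (c) BW = 129.4 Hz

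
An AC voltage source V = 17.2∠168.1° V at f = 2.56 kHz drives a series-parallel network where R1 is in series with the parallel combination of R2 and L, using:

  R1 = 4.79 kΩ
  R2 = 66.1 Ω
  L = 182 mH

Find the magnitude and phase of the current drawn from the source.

Step 1 — Angular frequency: ω = 2π·f = 2π·2560 = 1.608e+04 rad/s.
Step 2 — Component impedances:
  R1: Z = R = 4790 Ω
  R2: Z = R = 66.1 Ω
  L: Z = jωL = j·1.608e+04·0.182 = 0 + j2927 Ω
Step 3 — Parallel branch: R2 || L = 1/(1/R2 + 1/L) = 66.07 + j1.492 Ω.
Step 4 — Series with R1: Z_total = R1 + (R2 || L) = 4856 + j1.492 Ω = 4856∠0.0° Ω.
Step 5 — Source phasor: V = 17.2∠168.1° V = -16.83 + j3.547 V.
Step 6 — Ohm's law: I = V / Z_total = (-16.83 + j3.547) / (4856 + j1.492) = -0.003466 + j0.0007314 A.
Step 7 — Convert to polar: |I| = 0.003542 A, ∠I = 168.1°.

I = 0.003542∠168.1° A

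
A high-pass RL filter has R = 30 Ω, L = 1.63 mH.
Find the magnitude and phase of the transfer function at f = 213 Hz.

Step 1 — Angular frequency: ω = 2π·213 = 1338 rad/s.
Step 2 — Transfer function: H(jω) = jωL/(R + jωL).
Step 3 — Numerator jωL = j·2.181; denominator R + jωL = 30 + j2.181.
Step 4 — H = 0.00526 + j0.07233.
Step 5 — Magnitude: |H| = 0.07252 (-22.8 dB); phase: φ = 85.8°.

|H| = 0.07252 (-22.8 dB), φ = 85.8°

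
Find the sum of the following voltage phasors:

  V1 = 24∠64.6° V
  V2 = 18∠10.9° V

Step 1 — Convert each phasor to rectangular form:
  V1 = 24·(cos(64.6°) + j·sin(64.6°)) = 10.29 + j21.68 V
  V2 = 18·(cos(10.9°) + j·sin(10.9°)) = 17.68 + j3.404 V
Step 2 — Sum components: V_total = 27.97 + j25.08 V.
Step 3 — Convert to polar: |V_total| = 37.57 V, ∠V_total = 41.9°.

V_total = 37.57∠41.9° V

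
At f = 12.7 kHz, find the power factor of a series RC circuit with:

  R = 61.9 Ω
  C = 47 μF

Step 1 — Angular frequency: ω = 2π·f = 2π·1.27e+04 = 7.98e+04 rad/s.
Step 2 — Component impedances:
  R: Z = R = 61.9 Ω
  C: Z = 1/(jωC) = -j/(ω·C) = 0 - j0.2666 Ω
Step 3 — Series combination: Z_total = R + C = 61.9 - j0.2666 Ω = 61.9∠-0.2° Ω.
Step 4 — Power factor: PF = cos(φ) = Re(Z)/|Z| = 61.9/61.9 = 1.
Step 5 — Type: Im(Z) = -0.2666 ⇒ leading (phase φ = -0.2°).

PF = 1 (leading, φ = -0.2°)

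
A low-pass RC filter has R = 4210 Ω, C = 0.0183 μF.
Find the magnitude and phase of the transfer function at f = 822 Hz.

Step 1 — Angular frequency: ω = 2π·822 = 5165 rad/s.
Step 2 — Transfer function: H(jω) = 1/(1 + jωRC).
Step 3 — Denominator: 1 + jωRC = 1 + j·5165·4210·1.83e-08 = 1 + j0.3979.
Step 4 — H = 0.8633 - j0.3435.
Step 5 — Magnitude: |H| = 0.9291 (-0.6 dB); phase: φ = -21.7°.

|H| = 0.9291 (-0.6 dB), φ = -21.7°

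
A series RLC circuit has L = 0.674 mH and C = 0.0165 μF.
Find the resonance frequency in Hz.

Step 1 — Resonance condition Im(Z)=0 gives ω₀ = 1/√(LC).
Step 2 — ω₀ = 1/√(0.000674·1.65e-08) = 2.999e+05 rad/s.
Step 3 — f₀ = ω₀/(2π) = 4.773e+04 Hz.

f₀ = 4.773e+04 Hz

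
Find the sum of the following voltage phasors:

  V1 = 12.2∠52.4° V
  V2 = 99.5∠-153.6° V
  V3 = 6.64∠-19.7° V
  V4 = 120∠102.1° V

Step 1 — Convert each phasor to rectangular form:
  V1 = 12.2·(cos(52.4°) + j·sin(52.4°)) = 7.444 + j9.666 V
  V2 = 99.5·(cos(-153.6°) + j·sin(-153.6°)) = -89.12 - j44.24 V
  V3 = 6.64·(cos(-19.7°) + j·sin(-19.7°)) = 6.251 - j2.238 V
  V4 = 120·(cos(102.1°) + j·sin(102.1°)) = -25.15 + j117.3 V
Step 2 — Sum components: V_total = -100.6 + j80.52 V.
Step 3 — Convert to polar: |V_total| = 128.8 V, ∠V_total = 141.3°.

V_total = 128.8∠141.3° V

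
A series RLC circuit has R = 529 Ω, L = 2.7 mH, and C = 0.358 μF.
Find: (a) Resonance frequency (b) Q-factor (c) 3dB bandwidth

Step 1 — Resonance: ω₀ = 1/√(LC) = 1/√(0.0027·3.58e-07) = 3.216e+04 rad/s.
Step 2 — f₀ = ω₀/(2π) = 5119 Hz.
Step 3 — Series Q: Q = ω₀L/R = 3.216e+04·0.0027/529 = 0.1642.
Step 4 — Bandwidth: Δω = ω₀/Q = 1.959e+05 rad/s; BW = Δω/(2π) = 3.118e+04 Hz.

(a) f₀ = 5119 Hz  (b) Q = 0.1642  (c) BW = 3.118e+04 Hz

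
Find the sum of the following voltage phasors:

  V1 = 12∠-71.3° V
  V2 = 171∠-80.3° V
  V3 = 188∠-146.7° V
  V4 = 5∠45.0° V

Step 1 — Convert each phasor to rectangular form:
  V1 = 12·(cos(-71.3°) + j·sin(-71.3°)) = 3.847 - j11.37 V
  V2 = 171·(cos(-80.3°) + j·sin(-80.3°)) = 28.81 - j168.6 V
  V3 = 188·(cos(-146.7°) + j·sin(-146.7°)) = -157.1 - j103.2 V
  V4 = 5·(cos(45.0°) + j·sin(45.0°)) = 3.536 + j3.536 V
Step 2 — Sum components: V_total = -120.9 - j279.6 V.
Step 3 — Convert to polar: |V_total| = 304.6 V, ∠V_total = -113.4°.

V_total = 304.6∠-113.4° V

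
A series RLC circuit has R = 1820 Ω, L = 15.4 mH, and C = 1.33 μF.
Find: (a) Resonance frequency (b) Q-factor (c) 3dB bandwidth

Step 1 — Resonance condition Im(Z)=0 gives ω₀ = 1/√(LC).
Step 2 — ω₀ = 1/√(0.0154·1.33e-06) = 6987 rad/s.
Step 3 — f₀ = ω₀/(2π) = 1112 Hz.
Step 4 — Series Q: Q = ω₀L/R = 6987·0.0154/1820 = 0.05912.
Step 5 — 3dB bandwidth: Δω = ω₀/Q = 1.182e+05 rad/s; BW = Δω/(2π) = 1.881e+04 Hz.

(a) f₀ = 1112 Hz  (b) Q = 0.05912  (c) BW = 1.881e+04 Hz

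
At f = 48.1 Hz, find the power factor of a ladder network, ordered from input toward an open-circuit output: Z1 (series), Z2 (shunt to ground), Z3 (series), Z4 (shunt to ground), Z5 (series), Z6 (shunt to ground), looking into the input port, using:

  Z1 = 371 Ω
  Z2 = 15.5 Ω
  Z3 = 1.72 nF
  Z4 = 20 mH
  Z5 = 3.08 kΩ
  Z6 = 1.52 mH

Step 1 — Angular frequency: ω = 2π·f = 2π·48.1 = 302.2 rad/s.
Step 2 — Component impedances:
  Z1: Z = R = 371 Ω
  Z2: Z = R = 15.5 Ω
  Z3: Z = 1/(jωC) = -j/(ω·C) = 0 - j1.924e+06 Ω
  Z4: Z = jωL = j·302.2·0.02 = 0 + j6.044 Ω
  Z5: Z = R = 3080 Ω
  Z6: Z = jωL = j·302.2·0.00152 = 0 + j0.4594 Ω
Step 3 — Ladder network (open output): work backward from the far end, alternating series and parallel combinations. Z_in = 386.5 - j0.0001249 Ω = 386.5∠-0.0° Ω.
Step 4 — Power factor: PF = cos(φ) = Re(Z)/|Z| = 386.5/386.5 = 1.
Step 5 — Type: Im(Z) = -0.0001249 ⇒ leading (phase φ = -0.0°).

PF = 1 (leading, φ = -0.0°)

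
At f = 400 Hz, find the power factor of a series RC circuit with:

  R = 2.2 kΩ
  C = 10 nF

Step 1 — Angular frequency: ω = 2π·f = 2π·400 = 2513 rad/s.
Step 2 — Component impedances:
  R: Z = R = 2200 Ω
  C: Z = 1/(jωC) = -j/(ω·C) = 0 - j3.979e+04 Ω
Step 3 — Series combination: Z_total = R + C = 2200 - j3.979e+04 Ω = 3.985e+04∠-86.8° Ω.
Step 4 — Power factor: PF = cos(φ) = Re(Z)/|Z| = 2200/3.985e+04 = 0.05521.
Step 5 — Type: Im(Z) = -3.979e+04 ⇒ leading (phase φ = -86.8°).

PF = 0.05521 (leading, φ = -86.8°)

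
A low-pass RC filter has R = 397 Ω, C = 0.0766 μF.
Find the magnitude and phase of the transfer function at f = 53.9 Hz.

Step 1 — Angular frequency: ω = 2π·53.9 = 338.7 rad/s.
Step 2 — Transfer function: H(jω) = 1/(1 + jωRC).
Step 3 — Denominator: 1 + jωRC = 1 + j·338.7·397·7.66e-08 = 1 + j0.0103.
Step 4 — H = 0.9999 - j0.0103.
Step 5 — Magnitude: |H| = 0.9999 (-0.0 dB); phase: φ = -0.6°.

|H| = 0.9999 (-0.0 dB), φ = -0.6°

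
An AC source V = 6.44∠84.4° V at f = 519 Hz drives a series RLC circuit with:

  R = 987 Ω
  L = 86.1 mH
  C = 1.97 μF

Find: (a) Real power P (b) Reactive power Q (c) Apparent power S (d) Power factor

Step 1 — Angular frequency: ω = 2π·f = 2π·519 = 3261 rad/s.
Step 2 — Component impedances:
  R: Z = R = 987 Ω
  L: Z = jωL = j·3261·0.0861 = 0 + j280.8 Ω
  C: Z = 1/(jωC) = -j/(ω·C) = 0 - j155.7 Ω
Step 3 — Series combination: Z_total = R + L + C = 987 + j125.1 Ω = 994.9∠7.2° Ω.
Step 4 — Source phasor: V = 6.44∠84.4° V = 0.6284 + j6.409 V.
Step 5 — Current: I = V / Z = 0.001437 + j0.006312 A = 0.006473∠77.2° A.
Step 6 — Complex power: S = V·I* = 0.04136 + j0.005242 VA.
Step 7 — Real power: P = Re(S) = 0.04136 W.
Step 8 — Reactive power: Q = Im(S) = 0.005242 VAR.
Step 9 — Apparent power: |S| = 0.04169 VA.
Step 10 — Power factor: PF = P/|S| = 0.9921 (lagging).

(a) P = 0.04136 W  (b) Q = 0.005242 VAR  (c) S = 0.04169 VA  (d) PF = 0.9921 (lagging)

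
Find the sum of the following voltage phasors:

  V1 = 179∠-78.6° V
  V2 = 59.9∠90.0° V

Step 1 — Convert each phasor to rectangular form:
  V1 = 179·(cos(-78.6°) + j·sin(-78.6°)) = 35.38 - j175.5 V
  V2 = 59.9·(cos(90.0°) + j·sin(90.0°)) = 0 + j59.9 V
Step 2 — Sum components: V_total = 35.38 - j115.6 V.
Step 3 — Convert to polar: |V_total| = 120.9 V, ∠V_total = -73.0°.

V_total = 120.9∠-73.0° V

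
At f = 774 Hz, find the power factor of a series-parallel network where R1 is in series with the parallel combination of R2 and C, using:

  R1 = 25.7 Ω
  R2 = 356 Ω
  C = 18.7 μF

Step 1 — Angular frequency: ω = 2π·f = 2π·774 = 4863 rad/s.
Step 2 — Component impedances:
  R1: Z = R = 25.7 Ω
  R2: Z = R = 356 Ω
  C: Z = 1/(jωC) = -j/(ω·C) = 0 - j11 Ω
Step 3 — Parallel branch: R2 || C = 1/(1/R2 + 1/C) = 0.3393 - j10.99 Ω.
Step 4 — Series with R1: Z_total = R1 + (R2 || C) = 26.04 - j10.99 Ω = 28.26∠-22.9° Ω.
Step 5 — Power factor: PF = cos(φ) = Re(Z)/|Z| = 26.04/28.26 = 0.9214.
Step 6 — Type: Im(Z) = -10.99 ⇒ leading (phase φ = -22.9°).

PF = 0.9214 (leading, φ = -22.9°)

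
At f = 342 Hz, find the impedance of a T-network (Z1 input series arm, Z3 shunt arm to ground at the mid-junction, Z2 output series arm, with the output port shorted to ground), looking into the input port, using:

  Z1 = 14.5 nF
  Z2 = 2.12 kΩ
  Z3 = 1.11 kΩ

Step 1 — Angular frequency: ω = 2π·f = 2π·342 = 2149 rad/s.
Step 2 — Component impedances:
  Z1: Z = 1/(jωC) = -j/(ω·C) = 0 - j3.209e+04 Ω
  Z2: Z = R = 2120 Ω
  Z3: Z = R = 1110 Ω
Step 3 — With the output port shorted to ground, the output series arm Z2 runs from the junction to ground; the shunt arm Z3 also runs from the junction to ground. They appear in parallel: Z3 || Z2 = 728.5 Ω.
Step 4 — Series with input arm Z1: Z_in = Z1 + (Z3 || Z2) = 728.5 - j3.209e+04 Ω = 3.21e+04∠-88.7° Ω.

Z = 728.5 - j3.209e+04 Ω = 3.21e+04∠-88.7° Ω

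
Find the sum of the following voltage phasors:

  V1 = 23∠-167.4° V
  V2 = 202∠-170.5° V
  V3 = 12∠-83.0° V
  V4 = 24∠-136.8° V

Step 1 — Convert each phasor to rectangular form:
  V1 = 23·(cos(-167.4°) + j·sin(-167.4°)) = -22.45 - j5.017 V
  V2 = 202·(cos(-170.5°) + j·sin(-170.5°)) = -199.2 - j33.34 V
  V3 = 12·(cos(-83.0°) + j·sin(-83.0°)) = 1.462 - j11.91 V
  V4 = 24·(cos(-136.8°) + j·sin(-136.8°)) = -17.5 - j16.43 V
Step 2 — Sum components: V_total = -237.7 - j66.7 V.
Step 3 — Convert to polar: |V_total| = 246.9 V, ∠V_total = -164.3°.

V_total = 246.9∠-164.3° V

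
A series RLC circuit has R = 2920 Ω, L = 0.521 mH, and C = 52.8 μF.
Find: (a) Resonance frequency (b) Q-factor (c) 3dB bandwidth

Step 1 — Resonance: ω₀ = 1/√(LC) = 1/√(0.000521·5.28e-05) = 6029 rad/s.
Step 2 — f₀ = ω₀/(2π) = 959.6 Hz.
Step 3 — Series Q: Q = ω₀L/R = 6029·0.000521/2920 = 0.001076.
Step 4 — Bandwidth: Δω = ω₀/Q = 5.605e+06 rad/s; BW = Δω/(2π) = 8.92e+05 Hz.

(a) f₀ = 959.6 Hz  (b) Q = 0.001076  (c) BW = 8.92e+05 Hz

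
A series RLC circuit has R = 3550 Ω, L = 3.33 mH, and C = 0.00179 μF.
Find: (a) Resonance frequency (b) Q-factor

Step 1 — Resonance condition Im(Z)=0 gives ω₀ = 1/√(LC).
Step 2 — ω₀ = 1/√(0.00333·1.79e-09) = 4.096e+05 rad/s.
Step 3 — f₀ = ω₀/(2π) = 6.519e+04 Hz.
Step 4 — Series Q: Q = ω₀L/R = 4.096e+05·0.00333/3550 = 0.3842.

(a) f₀ = 6.519e+04 Hz  (b) Q = 0.3842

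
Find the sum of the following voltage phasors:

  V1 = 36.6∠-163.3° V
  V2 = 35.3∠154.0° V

Step 1 — Convert each phasor to rectangular form:
  V1 = 36.6·(cos(-163.3°) + j·sin(-163.3°)) = -35.06 - j10.52 V
  V2 = 35.3·(cos(154.0°) + j·sin(154.0°)) = -31.73 + j15.47 V
Step 2 — Sum components: V_total = -66.78 + j4.957 V.
Step 3 — Convert to polar: |V_total| = 66.97 V, ∠V_total = 175.8°.

V_total = 66.97∠175.8° V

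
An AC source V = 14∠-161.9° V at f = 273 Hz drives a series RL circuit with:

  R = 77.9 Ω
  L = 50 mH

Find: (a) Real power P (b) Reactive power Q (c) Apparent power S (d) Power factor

Step 1 — Angular frequency: ω = 2π·f = 2π·273 = 1715 rad/s.
Step 2 — Component impedances:
  R: Z = R = 77.9 Ω
  L: Z = jωL = j·1715·0.05 = 0 + j85.77 Ω
Step 3 — Series combination: Z_total = R + L = 77.9 + j85.77 Ω = 115.9∠47.8° Ω.
Step 4 — Source phasor: V = 14∠-161.9° V = -13.31 - j4.349 V.
Step 5 — Current: I = V / Z = -0.105 + j0.05978 A = 0.1208∠150.3° A.
Step 6 — Complex power: S = V·I* = 1.137 + j1.252 VA.
Step 7 — Real power: P = Re(S) = 1.137 W.
Step 8 — Reactive power: Q = Im(S) = 1.252 VAR.
Step 9 — Apparent power: |S| = 1.692 VA.
Step 10 — Power factor: PF = P/|S| = 0.6723 (lagging).

(a) P = 1.137 W  (b) Q = 1.252 VAR  (c) S = 1.692 VA  (d) PF = 0.6723 (lagging)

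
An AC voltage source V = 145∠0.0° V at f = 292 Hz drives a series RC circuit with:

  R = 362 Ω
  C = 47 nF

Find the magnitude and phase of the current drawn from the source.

Step 1 — Angular frequency: ω = 2π·f = 2π·292 = 1835 rad/s.
Step 2 — Component impedances:
  R: Z = R = 362 Ω
  C: Z = 1/(jωC) = -j/(ω·C) = 0 - j1.16e+04 Ω
Step 3 — Series combination: Z_total = R + C = 362 - j1.16e+04 Ω = 1.16e+04∠-88.2° Ω.
Step 4 — Source phasor: V = 145∠0.0° V = 145 V.
Step 5 — Ohm's law: I = V / Z_total = (145) / (362 - j1.16e+04) = 0.0003899 + j0.01249 A.
Step 6 — Convert to polar: |I| = 0.0125 A, ∠I = 88.2°.

I = 0.0125∠88.2° A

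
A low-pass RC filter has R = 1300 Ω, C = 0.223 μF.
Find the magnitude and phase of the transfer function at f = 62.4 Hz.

Step 1 — Angular frequency: ω = 2π·62.4 = 392.1 rad/s.
Step 2 — Transfer function: H(jω) = 1/(1 + jωRC).
Step 3 — Denominator: 1 + jωRC = 1 + j·392.1·1300·2.23e-07 = 1 + j0.1137.
Step 4 — H = 0.9872 - j0.1122.
Step 5 — Magnitude: |H| = 0.9936 (-0.1 dB); phase: φ = -6.5°.

|H| = 0.9936 (-0.1 dB), φ = -6.5°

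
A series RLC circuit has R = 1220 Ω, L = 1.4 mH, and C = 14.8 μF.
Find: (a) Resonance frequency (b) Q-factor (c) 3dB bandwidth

Step 1 — Resonance condition Im(Z)=0 gives ω₀ = 1/√(LC).
Step 2 — ω₀ = 1/√(0.0014·1.48e-05) = 6947 rad/s.
Step 3 — f₀ = ω₀/(2π) = 1106 Hz.
Step 4 — Series Q: Q = ω₀L/R = 6947·0.0014/1220 = 0.007972.
Step 5 — 3dB bandwidth: Δω = ω₀/Q = 8.714e+05 rad/s; BW = Δω/(2π) = 1.387e+05 Hz.

(a) f₀ = 1106 Hz  (b) Q = 0.007972  (c) BW = 1.387e+05 Hz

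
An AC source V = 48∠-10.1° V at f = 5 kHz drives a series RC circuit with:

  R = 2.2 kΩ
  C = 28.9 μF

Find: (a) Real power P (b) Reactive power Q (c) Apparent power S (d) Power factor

Step 1 — Angular frequency: ω = 2π·f = 2π·5000 = 3.142e+04 rad/s.
Step 2 — Component impedances:
  R: Z = R = 2200 Ω
  C: Z = 1/(jωC) = -j/(ω·C) = 0 - j1.101 Ω
Step 3 — Series combination: Z_total = R + C = 2200 - j1.101 Ω = 2200∠-0.0° Ω.
Step 4 — Source phasor: V = 48∠-10.1° V = 47.26 - j8.418 V.
Step 5 — Current: I = V / Z = 0.02148 - j0.003815 A = 0.02182∠-10.1° A.
Step 6 — Complex power: S = V·I* = 1.047 - j0.0005243 VA.
Step 7 — Real power: P = Re(S) = 1.047 W.
Step 8 — Reactive power: Q = Im(S) = -0.0005243 VAR.
Step 9 — Apparent power: |S| = 1.047 VA.
Step 10 — Power factor: PF = P/|S| = 1 (leading).

(a) P = 1.047 W  (b) Q = -0.0005243 VAR  (c) S = 1.047 VA  (d) PF = 1 (leading)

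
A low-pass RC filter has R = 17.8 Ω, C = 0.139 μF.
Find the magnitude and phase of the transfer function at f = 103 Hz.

Step 1 — Angular frequency: ω = 2π·103 = 647.2 rad/s.
Step 2 — Transfer function: H(jω) = 1/(1 + jωRC).
Step 3 — Denominator: 1 + jωRC = 1 + j·647.2·17.8·1.39e-07 = 1 + j0.001601.
Step 4 — H = 1 - j0.001601.
Step 5 — Magnitude: |H| = 1 (-0.0 dB); phase: φ = -0.1°.

|H| = 1 (-0.0 dB), φ = -0.1°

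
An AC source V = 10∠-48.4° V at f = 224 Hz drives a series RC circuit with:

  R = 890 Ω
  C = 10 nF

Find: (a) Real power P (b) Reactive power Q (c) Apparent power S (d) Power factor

Step 1 — Angular frequency: ω = 2π·f = 2π·224 = 1407 rad/s.
Step 2 — Component impedances:
  R: Z = R = 890 Ω
  C: Z = 1/(jωC) = -j/(ω·C) = 0 - j7.105e+04 Ω
Step 3 — Series combination: Z_total = R + C = 890 - j7.105e+04 Ω = 7.106e+04∠-89.3° Ω.
Step 4 — Source phasor: V = 10∠-48.4° V = 6.639 - j7.478 V.
Step 5 — Current: I = V / Z = 0.0001064 + j9.211e-05 A = 0.0001407∠40.9° A.
Step 6 — Complex power: S = V·I* = 1.763e-05 - j0.001407 VA.
Step 7 — Real power: P = Re(S) = 1.763e-05 W.
Step 8 — Reactive power: Q = Im(S) = -0.001407 VAR.
Step 9 — Apparent power: |S| = 0.001407 VA.
Step 10 — Power factor: PF = P/|S| = 0.01253 (leading).

(a) P = 1.763e-05 W  (b) Q = -0.001407 VAR  (c) S = 0.001407 VA  (d) PF = 0.01253 (leading)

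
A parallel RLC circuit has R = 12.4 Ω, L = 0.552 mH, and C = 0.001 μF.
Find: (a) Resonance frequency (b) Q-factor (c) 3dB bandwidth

Step 1 — Resonance: ω₀ = 1/√(LC) = 1/√(0.000552·1e-09) = 1.346e+06 rad/s.
Step 2 — f₀ = ω₀/(2π) = 2.142e+05 Hz.
Step 3 — Parallel Q: Q = R/(ω₀L) = 12.4/(1.346e+06·0.000552) = 0.01669.
Step 4 — Bandwidth: Δω = ω₀/Q = 8.065e+07 rad/s; BW = Δω/(2π) = 1.284e+07 Hz.

(a) f₀ = 2.142e+05 Hz  (b) Q = 0.01669  (c) BW = 1.284e+07 Hz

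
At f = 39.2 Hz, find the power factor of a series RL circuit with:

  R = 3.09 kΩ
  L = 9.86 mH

Step 1 — Angular frequency: ω = 2π·f = 2π·39.2 = 246.3 rad/s.
Step 2 — Component impedances:
  R: Z = R = 3090 Ω
  L: Z = jωL = j·246.3·0.00986 = 0 + j2.429 Ω
Step 3 — Series combination: Z_total = R + L = 3090 + j2.429 Ω = 3090∠0.0° Ω.
Step 4 — Power factor: PF = cos(φ) = Re(Z)/|Z| = 3090/3090 = 1.
Step 5 — Type: Im(Z) = 2.429 ⇒ lagging (phase φ = 0.0°).

PF = 1 (lagging, φ = 0.0°)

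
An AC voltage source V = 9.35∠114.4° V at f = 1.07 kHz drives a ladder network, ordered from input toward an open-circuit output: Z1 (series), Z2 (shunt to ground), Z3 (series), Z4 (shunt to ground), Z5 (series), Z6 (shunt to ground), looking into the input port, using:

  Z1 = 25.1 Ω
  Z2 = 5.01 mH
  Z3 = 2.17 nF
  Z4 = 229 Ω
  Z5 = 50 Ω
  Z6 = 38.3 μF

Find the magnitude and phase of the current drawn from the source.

Step 1 — Angular frequency: ω = 2π·f = 2π·1070 = 6723 rad/s.
Step 2 — Component impedances:
  Z1: Z = R = 25.1 Ω
  Z2: Z = jωL = j·6723·0.00501 = 0 + j33.68 Ω
  Z3: Z = 1/(jωC) = -j/(ω·C) = 0 - j6.855e+04 Ω
  Z4: Z = R = 229 Ω
  Z5: Z = R = 50 Ω
  Z6: Z = 1/(jωC) = -j/(ω·C) = 0 - j3.884 Ω
Step 3 — Ladder network (open output): work backward from the far end, alternating series and parallel combinations. Z_in = 25.1 + j33.7 Ω = 42.02∠53.3° Ω.
Step 4 — Source phasor: V = 9.35∠114.4° V = -3.863 + j8.515 V.
Step 5 — Ohm's law: I = V / Z_total = (-3.863 + j8.515) / (25.1 + j33.7) = 0.1076 + j0.1948 A.
Step 6 — Convert to polar: |I| = 0.2225 A, ∠I = 61.1°.

I = 0.2225∠61.1° A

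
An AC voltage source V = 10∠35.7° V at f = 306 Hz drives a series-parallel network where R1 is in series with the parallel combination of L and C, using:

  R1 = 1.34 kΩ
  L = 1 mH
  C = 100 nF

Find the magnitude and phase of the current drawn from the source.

Step 1 — Angular frequency: ω = 2π·f = 2π·306 = 1923 rad/s.
Step 2 — Component impedances:
  R1: Z = R = 1340 Ω
  L: Z = jωL = j·1923·0.001 = 0 + j1.923 Ω
  C: Z = 1/(jωC) = -j/(ω·C) = 0 - j5201 Ω
Step 3 — Parallel branch: L || C = 1/(1/L + 1/C) = 0 + j1.923 Ω.
Step 4 — Series with R1: Z_total = R1 + (L || C) = 1340 + j1.923 Ω = 1340∠0.1° Ω.
Step 5 — Source phasor: V = 10∠35.7° V = 8.121 + j5.835 V.
Step 6 — Ohm's law: I = V / Z_total = (8.121 + j5.835) / (1340 + j1.923) = 0.006067 + j0.004346 A.
Step 7 — Convert to polar: |I| = 0.007463 A, ∠I = 35.6°.

I = 0.007463∠35.6° A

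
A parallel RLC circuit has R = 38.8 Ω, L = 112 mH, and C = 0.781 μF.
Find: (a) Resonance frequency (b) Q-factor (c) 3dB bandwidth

Step 1 — Resonance: ω₀ = 1/√(LC) = 1/√(0.112·7.81e-07) = 3381 rad/s.
Step 2 — f₀ = ω₀/(2π) = 538.1 Hz.
Step 3 — Parallel Q: Q = R/(ω₀L) = 38.8/(3381·0.112) = 0.1025.
Step 4 — Bandwidth: Δω = ω₀/Q = 3.3e+04 rad/s; BW = Δω/(2π) = 5252 Hz.

(a) f₀ = 538.1 Hz  (b) Q = 0.1025  (c) BW = 5252 Hz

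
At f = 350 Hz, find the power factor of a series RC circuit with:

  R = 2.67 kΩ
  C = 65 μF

Step 1 — Angular frequency: ω = 2π·f = 2π·350 = 2199 rad/s.
Step 2 — Component impedances:
  R: Z = R = 2670 Ω
  C: Z = 1/(jωC) = -j/(ω·C) = 0 - j6.996 Ω
Step 3 — Series combination: Z_total = R + C = 2670 - j6.996 Ω = 2670∠-0.2° Ω.
Step 4 — Power factor: PF = cos(φ) = Re(Z)/|Z| = 2670/2670 = 1.
Step 5 — Type: Im(Z) = -6.996 ⇒ leading (phase φ = -0.2°).

PF = 1 (leading, φ = -0.2°)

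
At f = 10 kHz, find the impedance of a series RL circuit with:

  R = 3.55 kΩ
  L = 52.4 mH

Step 1 — Angular frequency: ω = 2π·f = 2π·1e+04 = 6.283e+04 rad/s.
Step 2 — Component impedances:
  R: Z = R = 3550 Ω
  L: Z = jωL = j·6.283e+04·0.0524 = 0 + j3292 Ω
Step 3 — Series combination: Z_total = R + L = 3550 + j3292 Ω = 4842∠42.8° Ω.

Z = 3550 + j3292 Ω = 4842∠42.8° Ω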